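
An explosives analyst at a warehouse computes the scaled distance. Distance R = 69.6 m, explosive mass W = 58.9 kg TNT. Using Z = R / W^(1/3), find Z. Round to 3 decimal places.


Scaled distance calculation:
W^(1/3) = 58.9^(1/3) = 3.890796
Z = R / W^(1/3) = 69.6 / 3.890796
Z = 17.888 m/kg^(1/3)

17.888


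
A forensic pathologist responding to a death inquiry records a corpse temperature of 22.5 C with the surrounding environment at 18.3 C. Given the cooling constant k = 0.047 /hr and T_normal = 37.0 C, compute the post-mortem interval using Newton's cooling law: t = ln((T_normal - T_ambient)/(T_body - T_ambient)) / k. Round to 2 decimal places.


Using Newton's law of cooling:
t = ln((T_normal - T_ambient) / (T_body - T_ambient)) / k
T_normal - T_ambient = 18.7
T_body - T_ambient = 4.2
Ratio = 4.452381
ln(ratio) = 1.493439
t = 1.493439 / 0.047 = 31.78 hours

31.78


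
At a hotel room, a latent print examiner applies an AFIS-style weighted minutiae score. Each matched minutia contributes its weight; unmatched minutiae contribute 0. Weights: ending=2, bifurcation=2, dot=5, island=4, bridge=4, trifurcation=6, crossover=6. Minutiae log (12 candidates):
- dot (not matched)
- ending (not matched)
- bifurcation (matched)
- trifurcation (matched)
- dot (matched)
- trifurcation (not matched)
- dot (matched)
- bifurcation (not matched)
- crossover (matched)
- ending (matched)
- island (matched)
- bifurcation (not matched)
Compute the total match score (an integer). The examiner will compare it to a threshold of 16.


Weighted minutiae match score:
  dot: not matched, +0
  ending: not matched, +0
  bifurcation: matched, +2 (running total 2)
  trifurcation: matched, +6 (running total 8)
  dot: matched, +5 (running total 13)
  trifurcation: not matched, +0
  dot: matched, +5 (running total 18)
  bifurcation: not matched, +0
  crossover: matched, +6 (running total 24)
  ending: matched, +2 (running total 26)
  island: matched, +4 (running total 30)
  bifurcation: not matched, +0
Total score = 30
Threshold = 16; verdict = identification

30


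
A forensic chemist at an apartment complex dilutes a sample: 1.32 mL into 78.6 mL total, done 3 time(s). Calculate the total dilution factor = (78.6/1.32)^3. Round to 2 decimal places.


Dilution factor calculation:
Single dilution = V_total / V_sample = 78.6 / 1.32 ≈ 59.545455
Number of dilutions = 3
Total DF = (78.6 / 1.32)^3 (full precision, rounded at the end) = 211128.01

211128.01


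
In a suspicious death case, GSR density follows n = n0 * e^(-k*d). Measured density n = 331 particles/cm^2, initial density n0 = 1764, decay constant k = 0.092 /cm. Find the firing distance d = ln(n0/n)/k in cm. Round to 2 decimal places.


GSR distance calculation:
n0/n = 1764 / 331 = 5.329305
ln(n0/n) = 1.673221
d = 1.673221 / 0.092 = 18.19 cm

18.19


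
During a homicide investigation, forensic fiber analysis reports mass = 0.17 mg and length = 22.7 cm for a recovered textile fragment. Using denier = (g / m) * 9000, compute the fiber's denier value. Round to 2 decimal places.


Denier calculation:
Mass in grams = 0.17 mg / 1000 = 0.00017 g
Length in meters = 22.7 cm / 100 = 0.227 m
Linear density = mass / length = 0.00017 / 0.227 = 0.0007489 g/m
Denier = (g/m) * 9000 = 0.0007489 * 9000 = 6.74

6.74


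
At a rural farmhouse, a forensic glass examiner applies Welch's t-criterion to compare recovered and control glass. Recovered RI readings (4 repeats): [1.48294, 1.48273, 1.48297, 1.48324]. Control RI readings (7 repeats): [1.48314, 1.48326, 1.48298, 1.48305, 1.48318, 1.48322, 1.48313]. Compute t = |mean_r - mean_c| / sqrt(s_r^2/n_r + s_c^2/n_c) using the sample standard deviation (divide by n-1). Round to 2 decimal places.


Welch's t-criterion for glass RI comparison:
Recovered mean = sum / n_r = 5.93188 / 4 = 1.48297
Control mean = sum / n_c = 10.38196 / 7 = 1.4831371
Recovered sample variance s_r^2 = 4.38e-08
Control sample variance s_c^2 = 9.35714e-09
Welch SE (unpooled) = sqrt(s_r^2/n_r + s_c^2/n_c) = sqrt(1.095e-08 + 1.33673e-09) = sqrt(1.22867e-08) = 0.000110845
|mean_r - mean_c| = 0.000167143
t = 0.000167143 / 0.000110845 = 1.51

1.51


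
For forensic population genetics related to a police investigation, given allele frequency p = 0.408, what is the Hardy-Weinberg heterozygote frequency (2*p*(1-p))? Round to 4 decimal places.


Hardy-Weinberg heterozygote frequency:
q = 1 - p = 1 - 0.408 = 0.592
2pq = 2 * 0.408 * 0.592 = 0.4831

0.4831


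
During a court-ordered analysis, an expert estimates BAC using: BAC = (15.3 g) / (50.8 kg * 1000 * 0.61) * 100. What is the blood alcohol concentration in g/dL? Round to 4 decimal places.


Applying the Widmark formula:
BAC = (dose_g / (body_wt * 1000 * r)) * 100
Denominator = 50.8 * 1000 * 0.61 = 30988
BAC = (15.3 / 30988) * 100
BAC = 0.0494 g/dL

0.0494


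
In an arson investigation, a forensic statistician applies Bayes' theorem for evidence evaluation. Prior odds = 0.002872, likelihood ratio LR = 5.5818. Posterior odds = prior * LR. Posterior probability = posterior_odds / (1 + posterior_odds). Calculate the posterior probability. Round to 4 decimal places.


Bayesian evidence evaluation:
Posterior odds = prior_odds * LR = 0.002872 * 5.5818 = 0.01603093
Posterior probability = posterior_odds / (1 + posterior_odds)
= 0.01603093 / (1 + 0.01603093)
= 0.01603093 / 1.01603093
= 0.0158

0.0158


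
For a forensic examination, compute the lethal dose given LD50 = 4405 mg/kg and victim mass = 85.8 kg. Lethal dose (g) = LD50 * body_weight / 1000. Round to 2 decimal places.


Lethal dose calculation:
Lethal dose = LD50 * body_weight / 1000
= 4405 * 85.8 / 1000
= 377949 / 1000
= 377.95 g

377.95


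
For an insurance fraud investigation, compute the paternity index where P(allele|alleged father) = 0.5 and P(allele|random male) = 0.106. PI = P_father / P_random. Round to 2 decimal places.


Paternity Index calculation:
PI = P(allele|father) / P(allele|random)
PI = 0.5 / 0.106
PI = 4.72

4.72


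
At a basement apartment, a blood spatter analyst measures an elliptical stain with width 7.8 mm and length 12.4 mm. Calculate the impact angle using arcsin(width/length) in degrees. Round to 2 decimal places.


Blood spatter impact angle calculation:
width / length = 7.8 / 12.4 = 0.629032
angle = arcsin(0.629032)
angle = 38.98 degrees

38.98


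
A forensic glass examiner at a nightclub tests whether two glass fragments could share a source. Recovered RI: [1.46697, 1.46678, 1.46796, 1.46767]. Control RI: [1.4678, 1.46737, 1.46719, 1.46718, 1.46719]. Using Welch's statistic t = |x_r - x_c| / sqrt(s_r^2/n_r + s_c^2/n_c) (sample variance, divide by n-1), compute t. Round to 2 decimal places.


Welch's t-criterion for glass RI comparison:
Recovered mean = sum / n_r = 5.86938 / 4 = 1.467345
Control mean = sum / n_c = 7.33673 / 5 = 1.467346
Recovered sample variance s_r^2 = 3.14567e-07
Control sample variance s_c^2 = 7.073e-08
Welch SE (unpooled) = sqrt(s_r^2/n_r + s_c^2/n_c) = sqrt(7.86417e-08 + 1.4146e-08) = sqrt(9.27877e-08) = 0.000304611
|mean_r - mean_c| = 1e-06
t = 1e-06 / 0.000304611 = 0.00

0.00


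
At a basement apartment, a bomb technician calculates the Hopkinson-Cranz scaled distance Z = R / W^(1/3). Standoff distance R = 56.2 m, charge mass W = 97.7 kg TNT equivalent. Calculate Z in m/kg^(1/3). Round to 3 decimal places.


Scaled distance calculation:
W^(1/3) = 97.7^(1/3) = 4.605727
Z = R / W^(1/3) = 56.2 / 4.605727
Z = 12.202 m/kg^(1/3)

12.202


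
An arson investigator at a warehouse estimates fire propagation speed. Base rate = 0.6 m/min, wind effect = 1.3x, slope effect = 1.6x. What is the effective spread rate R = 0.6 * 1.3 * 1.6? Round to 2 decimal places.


Fire spread rate calculation:
R = R0 * wind_factor * slope_factor
= 0.6 * 1.3 * 1.6
= 0.78 * 1.6
= 1.25 m/min

1.25


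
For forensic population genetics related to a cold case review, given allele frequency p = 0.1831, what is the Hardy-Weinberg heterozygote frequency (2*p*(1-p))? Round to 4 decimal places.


Hardy-Weinberg heterozygote frequency:
q = 1 - p = 1 - 0.1831 = 0.8169
2pq = 2 * 0.1831 * 0.8169 = 0.2991

0.2991


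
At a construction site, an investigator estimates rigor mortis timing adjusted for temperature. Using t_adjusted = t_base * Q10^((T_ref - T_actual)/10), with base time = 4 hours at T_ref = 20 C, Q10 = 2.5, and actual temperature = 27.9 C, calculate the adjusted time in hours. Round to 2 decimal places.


Rigor mortis time adjustment:
Exponent = (T_ref - T_actual) / 10 = (20 - 27.9) / 10 = -0.79
Q10 factor = 2.5^-0.79 = 0.48487
t_adjusted = 4 * 0.48487 = 1.94 hours

1.94


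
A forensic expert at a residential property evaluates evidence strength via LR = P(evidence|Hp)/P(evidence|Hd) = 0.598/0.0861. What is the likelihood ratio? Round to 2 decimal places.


Likelihood ratio calculation:
LR = P(E|Hp) / P(E|Hd)
LR = 0.598 / 0.0861
LR = 6.95

6.95


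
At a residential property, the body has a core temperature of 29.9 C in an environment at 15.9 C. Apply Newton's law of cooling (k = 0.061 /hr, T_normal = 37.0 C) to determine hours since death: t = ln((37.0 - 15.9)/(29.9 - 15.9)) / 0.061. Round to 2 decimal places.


Using Newton's law of cooling:
t = ln((T_normal - T_ambient) / (T_body - T_ambient)) / k
T_normal - T_ambient = 21.1
T_body - T_ambient = 14.0
Ratio = 1.507143
ln(ratio) = 0.410216
t = 0.410216 / 0.061 = 6.72 hours

6.72


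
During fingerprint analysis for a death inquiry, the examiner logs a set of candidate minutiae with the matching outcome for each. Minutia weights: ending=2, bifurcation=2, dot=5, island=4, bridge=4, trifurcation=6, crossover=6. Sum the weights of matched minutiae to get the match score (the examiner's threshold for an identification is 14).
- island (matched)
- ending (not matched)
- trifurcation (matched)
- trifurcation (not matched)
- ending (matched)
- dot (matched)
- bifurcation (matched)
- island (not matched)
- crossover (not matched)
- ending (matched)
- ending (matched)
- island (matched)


Weighted minutiae match score:
  island: matched, +4 (running total 4)
  ending: not matched, +0
  trifurcation: matched, +6 (running total 10)
  trifurcation: not matched, +0
  ending: matched, +2 (running total 12)
  dot: matched, +5 (running total 17)
  bifurcation: matched, +2 (running total 19)
  island: not matched, +0
  crossover: not matched, +0
  ending: matched, +2 (running total 21)
  ending: matched, +2 (running total 23)
  island: matched, +4 (running total 27)
Total score = 27
Threshold = 14; verdict = identification

27


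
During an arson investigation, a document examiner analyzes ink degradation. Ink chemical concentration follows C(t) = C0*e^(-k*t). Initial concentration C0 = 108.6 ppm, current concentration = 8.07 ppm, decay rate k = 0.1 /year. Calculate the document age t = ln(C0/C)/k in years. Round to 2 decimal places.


Document age estimation:
C0/C = 108.6 / 8.07 = 13.457249
ln(C0/C) = 2.599518
t = 2.599518 / 0.1 = 26.00 years

26.00


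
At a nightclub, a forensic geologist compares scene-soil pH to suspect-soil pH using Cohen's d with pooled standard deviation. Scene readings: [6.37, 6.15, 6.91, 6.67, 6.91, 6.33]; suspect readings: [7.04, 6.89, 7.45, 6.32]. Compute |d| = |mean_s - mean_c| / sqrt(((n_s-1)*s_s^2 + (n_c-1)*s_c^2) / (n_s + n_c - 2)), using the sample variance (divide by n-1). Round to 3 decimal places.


Pooled-variance Cohen's d for soil pH comparison:
Scene mean = 39.34 / 6 = 6.556667
Suspect mean = 27.7 / 4 = 6.925
Scene sample variance s_s^2 = 0.102827
Suspect sample variance s_c^2 = 0.2187
Pooled variance = ((n_s-1)*s_s^2 + (n_c-1)*s_c^2) / (n_s + n_c - 2) = 0.146279
Pooled SD = sqrt(0.146279) = 0.382464
Mean difference = -0.368333
|d| = |-0.368333| / 0.382464 = 0.963

0.963


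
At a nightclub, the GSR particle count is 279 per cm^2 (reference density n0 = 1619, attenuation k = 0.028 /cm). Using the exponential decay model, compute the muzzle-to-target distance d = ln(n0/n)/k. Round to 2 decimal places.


GSR distance calculation:
n0/n = 1619 / 279 = 5.802867
ln(n0/n) = 1.758352
d = 1.758352 / 0.028 = 62.80 cm

62.80


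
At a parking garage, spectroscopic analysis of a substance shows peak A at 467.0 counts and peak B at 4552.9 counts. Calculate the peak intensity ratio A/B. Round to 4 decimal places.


Spectral peak ratio:
Peak A = 467.0 counts
Peak B = 4552.9 counts
Ratio = 467.0 / 4552.9 = 0.1026

0.1026


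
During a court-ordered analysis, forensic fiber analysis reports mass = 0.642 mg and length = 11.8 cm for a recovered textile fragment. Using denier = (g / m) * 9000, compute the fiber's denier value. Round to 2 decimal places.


Denier calculation:
Mass in grams = 0.642 mg / 1000 = 0.000642 g
Length in meters = 11.8 cm / 100 = 0.118 m
Linear density = mass / length = 0.000642 / 0.118 = 0.00544068 g/m
Denier = (g/m) * 9000 = 0.00544068 * 9000 = 48.97

48.97


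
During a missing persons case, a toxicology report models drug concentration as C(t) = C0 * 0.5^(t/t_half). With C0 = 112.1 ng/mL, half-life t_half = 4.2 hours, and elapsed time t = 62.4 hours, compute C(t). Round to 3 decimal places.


Drug concentration decay:
Number of half-lives = t / t_half = 62.4 / 4.2 = 14.857143
Decay factor = 0.5^14.857143 = 0.00003369
C(t) = 112.1 * 0.00003369 = 0.004 ng/mL

0.004


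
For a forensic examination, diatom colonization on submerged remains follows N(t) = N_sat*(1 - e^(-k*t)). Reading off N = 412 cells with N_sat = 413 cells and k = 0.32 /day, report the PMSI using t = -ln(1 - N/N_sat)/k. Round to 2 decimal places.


PMSI from diatom colonization curve:
N / N_sat = 412 / 413 = 0.997579
1 - N/N_sat = 0.002421
ln(1 - N/N_sat) = -6.023575
t = -ln(1 - N/N_sat) / k = -(-6.023575) / 0.32 = 18.82 days

18.82


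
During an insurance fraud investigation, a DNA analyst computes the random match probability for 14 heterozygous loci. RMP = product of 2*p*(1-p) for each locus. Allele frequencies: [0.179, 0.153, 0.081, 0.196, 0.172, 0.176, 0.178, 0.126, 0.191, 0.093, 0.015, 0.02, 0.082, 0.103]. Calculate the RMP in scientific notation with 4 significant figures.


Computing RMP for 14 loci:
Locus 1: 2 * 0.179 * 0.821 = 0.293918
Locus 2: 2 * 0.153 * 0.847 = 0.259182
Locus 3: 2 * 0.081 * 0.919 = 0.148878
Locus 4: 2 * 0.196 * 0.804 = 0.315168
Locus 5: 2 * 0.172 * 0.828 = 0.284832
Locus 6: 2 * 0.176 * 0.824 = 0.290048
Locus 7: 2 * 0.178 * 0.822 = 0.292632
Locus 8: 2 * 0.126 * 0.874 = 0.220248
Locus 9: 2 * 0.191 * 0.809 = 0.309038
Locus 10: 2 * 0.093 * 0.907 = 0.168702
Locus 11: 2 * 0.015 * 0.985 = 0.02955
Locus 12: 2 * 0.02 * 0.98 = 0.0392
Locus 13: 2 * 0.082 * 0.918 = 0.150552
Locus 14: 2 * 0.103 * 0.897 = 0.184782
RMP = 3.198e-11

3.198e-11


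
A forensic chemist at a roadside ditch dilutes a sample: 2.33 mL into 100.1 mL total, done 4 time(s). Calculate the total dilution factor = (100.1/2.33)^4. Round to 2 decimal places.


Dilution factor calculation:
Single dilution = V_total / V_sample = 100.1 / 2.33 ≈ 42.961373
Number of dilutions = 4
Total DF = (100.1 / 2.33)^4 (full precision, rounded at the end) = 3406533.20

3406533.20


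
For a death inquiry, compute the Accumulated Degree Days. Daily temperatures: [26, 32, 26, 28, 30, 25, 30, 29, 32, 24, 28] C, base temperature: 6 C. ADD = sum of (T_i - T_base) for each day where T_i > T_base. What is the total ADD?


Computing ADD day by day:
Day 1: max(0, 26 - 6) = 20
Day 2: max(0, 32 - 6) = 26
Day 3: max(0, 26 - 6) = 20
Day 4: max(0, 28 - 6) = 22
Day 5: max(0, 30 - 6) = 24
Day 6: max(0, 25 - 6) = 19
Day 7: max(0, 30 - 6) = 24
Day 8: max(0, 29 - 6) = 23
Day 9: max(0, 32 - 6) = 26
Day 10: max(0, 24 - 6) = 18
Day 11: max(0, 28 - 6) = 22
Total ADD = 244

244


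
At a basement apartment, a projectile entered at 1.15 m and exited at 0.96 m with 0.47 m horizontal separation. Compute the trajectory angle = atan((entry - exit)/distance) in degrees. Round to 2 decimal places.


Bullet trajectory angle:
Height difference = 1.15 - 0.96 = 0.19 m
angle = atan(0.19 / 0.47)
angle = atan(0.404255)
angle = 22.01 degrees

22.01


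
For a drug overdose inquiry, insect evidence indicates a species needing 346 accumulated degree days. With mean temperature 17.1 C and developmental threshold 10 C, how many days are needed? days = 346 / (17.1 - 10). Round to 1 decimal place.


Insect development time:
Effective temperature = avg_temp - T_base = 17.1 - 10 = 7.1 C
Days = ADD / effective_temp = 346 / 7.1 = 48.7 days

48.7


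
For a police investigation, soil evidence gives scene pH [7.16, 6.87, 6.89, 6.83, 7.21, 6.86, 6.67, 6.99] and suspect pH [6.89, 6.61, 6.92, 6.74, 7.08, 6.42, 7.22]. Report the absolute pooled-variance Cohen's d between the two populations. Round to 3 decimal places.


Pooled-variance Cohen's d for soil pH comparison:
Scene mean = 55.48 / 8 = 6.935
Suspect mean = 47.88 / 7 = 6.84
Scene sample variance s_s^2 = 0.031771
Suspect sample variance s_c^2 = 0.075033
Pooled variance = ((n_s-1)*s_s^2 + (n_c-1)*s_c^2) / (n_s + n_c - 2) = 0.051738
Pooled SD = sqrt(0.051738) = 0.22746
Mean difference = 0.095
|d| = |0.095| / 0.22746 = 0.418

0.418


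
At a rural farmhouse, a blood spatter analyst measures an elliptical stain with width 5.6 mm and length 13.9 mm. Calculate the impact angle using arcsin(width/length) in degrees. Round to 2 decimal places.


Blood spatter impact angle calculation:
width / length = 5.6 / 13.9 = 0.402878
angle = arcsin(0.402878)
angle = 23.76 degrees

23.76


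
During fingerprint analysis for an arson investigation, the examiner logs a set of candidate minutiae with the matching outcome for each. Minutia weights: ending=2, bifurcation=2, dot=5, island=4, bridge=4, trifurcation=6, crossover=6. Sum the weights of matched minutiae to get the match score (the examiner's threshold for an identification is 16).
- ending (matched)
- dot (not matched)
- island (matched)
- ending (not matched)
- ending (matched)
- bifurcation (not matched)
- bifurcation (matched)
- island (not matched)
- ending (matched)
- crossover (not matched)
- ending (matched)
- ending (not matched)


Weighted minutiae match score:
  ending: matched, +2 (running total 2)
  dot: not matched, +0
  island: matched, +4 (running total 6)
  ending: not matched, +0
  ending: matched, +2 (running total 8)
  bifurcation: not matched, +0
  bifurcation: matched, +2 (running total 10)
  island: not matched, +0
  ending: matched, +2 (running total 12)
  crossover: not matched, +0
  ending: matched, +2 (running total 14)
  ending: not matched, +0
Total score = 14
Threshold = 16; verdict = inconclusive

14


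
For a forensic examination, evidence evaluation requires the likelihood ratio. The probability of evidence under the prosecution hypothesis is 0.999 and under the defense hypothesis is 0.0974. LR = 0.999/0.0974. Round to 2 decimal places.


Likelihood ratio calculation:
LR = P(E|Hp) / P(E|Hd)
LR = 0.999 / 0.0974
LR = 10.26

10.26


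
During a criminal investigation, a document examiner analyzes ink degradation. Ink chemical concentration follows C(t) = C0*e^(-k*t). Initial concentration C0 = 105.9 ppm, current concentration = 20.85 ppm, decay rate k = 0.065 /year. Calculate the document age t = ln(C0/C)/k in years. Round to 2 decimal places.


Document age estimation:
C0/C = 105.9 / 20.85 = 5.079137
ln(C0/C) = 1.625141
t = 1.625141 / 0.065 = 25.00 years

25.00


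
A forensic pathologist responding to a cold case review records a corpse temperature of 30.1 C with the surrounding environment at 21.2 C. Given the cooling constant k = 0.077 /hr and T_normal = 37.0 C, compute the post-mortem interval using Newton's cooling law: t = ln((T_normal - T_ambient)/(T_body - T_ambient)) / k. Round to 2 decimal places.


Using Newton's law of cooling:
t = ln((T_normal - T_ambient) / (T_body - T_ambient)) / k
T_normal - T_ambient = 15.8
T_body - T_ambient = 8.9
Ratio = 1.775281
ln(ratio) = 0.573959
t = 0.573959 / 0.077 = 7.45 hours

7.45


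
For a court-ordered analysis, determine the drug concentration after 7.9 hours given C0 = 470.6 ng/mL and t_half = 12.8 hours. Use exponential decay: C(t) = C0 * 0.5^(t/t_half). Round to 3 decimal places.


Drug concentration decay:
Number of half-lives = t / t_half = 7.9 / 12.8 = 0.617188
Decay factor = 0.5^0.617188 = 0.65194041
C(t) = 470.6 * 0.65194041 = 306.803 ng/mL

306.803


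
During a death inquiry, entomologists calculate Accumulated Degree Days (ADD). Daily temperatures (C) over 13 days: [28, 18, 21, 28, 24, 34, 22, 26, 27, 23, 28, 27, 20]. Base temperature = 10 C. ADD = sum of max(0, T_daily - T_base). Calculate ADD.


Computing ADD day by day:
Day 1: max(0, 28 - 10) = 18
Day 2: max(0, 18 - 10) = 8
Day 3: max(0, 21 - 10) = 11
Day 4: max(0, 28 - 10) = 18
Day 5: max(0, 24 - 10) = 14
Day 6: max(0, 34 - 10) = 24
Day 7: max(0, 22 - 10) = 12
Day 8: max(0, 26 - 10) = 16
Day 9: max(0, 27 - 10) = 17
Day 10: max(0, 23 - 10) = 13
Day 11: max(0, 28 - 10) = 18
Day 12: max(0, 27 - 10) = 17
Day 13: max(0, 20 - 10) = 10
Total ADD = 196

196


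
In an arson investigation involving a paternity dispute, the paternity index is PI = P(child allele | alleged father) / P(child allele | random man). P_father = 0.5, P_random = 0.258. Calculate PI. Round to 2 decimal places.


Paternity Index calculation:
PI = P(allele|father) / P(allele|random)
PI = 0.5 / 0.258
PI = 1.94

1.94


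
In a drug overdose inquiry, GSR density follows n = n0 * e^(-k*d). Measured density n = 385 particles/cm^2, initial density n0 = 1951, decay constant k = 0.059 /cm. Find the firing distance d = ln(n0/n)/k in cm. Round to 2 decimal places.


GSR distance calculation:
n0/n = 1951 / 385 = 5.067532
ln(n0/n) = 1.622854
d = 1.622854 / 0.059 = 27.51 cm

27.51


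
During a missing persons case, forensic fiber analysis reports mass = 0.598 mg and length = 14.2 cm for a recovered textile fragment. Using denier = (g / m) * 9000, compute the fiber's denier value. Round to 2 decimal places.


Denier calculation:
Mass in grams = 0.598 mg / 1000 = 0.000598 g
Length in meters = 14.2 cm / 100 = 0.142 m
Linear density = mass / length = 0.000598 / 0.142 = 0.00421127 g/m
Denier = (g/m) * 9000 = 0.00421127 * 9000 = 37.90

37.90


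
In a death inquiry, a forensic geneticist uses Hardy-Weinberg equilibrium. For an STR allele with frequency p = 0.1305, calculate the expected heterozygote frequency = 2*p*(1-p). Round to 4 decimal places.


Hardy-Weinberg heterozygote frequency:
q = 1 - p = 1 - 0.1305 = 0.8695
2pq = 2 * 0.1305 * 0.8695 = 0.2269

0.2269


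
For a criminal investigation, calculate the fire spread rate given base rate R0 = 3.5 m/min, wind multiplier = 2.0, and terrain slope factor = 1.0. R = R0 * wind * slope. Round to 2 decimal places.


Fire spread rate calculation:
R = R0 * wind_factor * slope_factor
= 3.5 * 2.0 * 1.0
= 7 * 1.0
= 7.00 m/min

7.00


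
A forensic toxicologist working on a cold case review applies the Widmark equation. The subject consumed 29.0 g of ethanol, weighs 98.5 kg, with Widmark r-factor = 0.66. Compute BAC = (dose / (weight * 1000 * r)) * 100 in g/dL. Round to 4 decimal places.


Applying the Widmark formula:
BAC = (dose_g / (body_wt * 1000 * r)) * 100
Denominator = 98.5 * 1000 * 0.66 = 65010
BAC = (29.0 / 65010) * 100
BAC = 0.0446 g/dL

0.0446


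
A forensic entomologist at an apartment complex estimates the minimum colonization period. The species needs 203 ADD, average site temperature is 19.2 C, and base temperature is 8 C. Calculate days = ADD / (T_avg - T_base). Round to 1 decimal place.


Insect development time:
Effective temperature = avg_temp - T_base = 19.2 - 8 = 11.2 C
Days = ADD / effective_temp = 203 / 11.2 = 18.1 days

18.1


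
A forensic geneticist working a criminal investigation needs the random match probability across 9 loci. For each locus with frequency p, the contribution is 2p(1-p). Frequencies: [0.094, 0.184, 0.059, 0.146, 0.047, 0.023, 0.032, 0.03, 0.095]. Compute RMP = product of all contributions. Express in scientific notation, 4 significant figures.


Computing RMP for 9 loci:
Locus 1: 2 * 0.094 * 0.906 = 0.170328
Locus 2: 2 * 0.184 * 0.816 = 0.300288
Locus 3: 2 * 0.059 * 0.941 = 0.111038
Locus 4: 2 * 0.146 * 0.854 = 0.249368
Locus 5: 2 * 0.047 * 0.953 = 0.089582
Locus 6: 2 * 0.023 * 0.977 = 0.044942
Locus 7: 2 * 0.032 * 0.968 = 0.061952
Locus 8: 2 * 0.03 * 0.97 = 0.0582
Locus 9: 2 * 0.095 * 0.905 = 0.17195
RMP = 3.535e-09

3.535e-09


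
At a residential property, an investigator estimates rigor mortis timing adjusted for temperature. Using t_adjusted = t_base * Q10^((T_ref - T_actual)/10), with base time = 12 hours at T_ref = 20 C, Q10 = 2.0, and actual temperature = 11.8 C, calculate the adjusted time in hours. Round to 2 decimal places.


Rigor mortis time adjustment:
Exponent = (T_ref - T_actual) / 10 = (20 - 11.8) / 10 = 0.82
Q10 factor = 2.0^0.82 = 1.76541
t_adjusted = 12 * 1.76541 = 21.18 hours

21.18


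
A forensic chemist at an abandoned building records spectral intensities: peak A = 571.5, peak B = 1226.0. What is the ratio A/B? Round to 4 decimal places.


Spectral peak ratio:
Peak A = 571.5 counts
Peak B = 1226.0 counts
Ratio = 571.5 / 1226.0 = 0.4662

0.4662


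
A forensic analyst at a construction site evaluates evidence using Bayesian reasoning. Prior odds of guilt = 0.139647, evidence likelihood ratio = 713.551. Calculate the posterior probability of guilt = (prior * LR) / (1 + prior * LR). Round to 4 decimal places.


Bayesian evidence evaluation:
Posterior odds = prior_odds * LR = 0.139647 * 713.551 = 99.64526
Posterior probability = posterior_odds / (1 + posterior_odds)
= 99.64526 / (1 + 99.64526)
= 99.64526 / 100.64526
= 0.9901

0.9901


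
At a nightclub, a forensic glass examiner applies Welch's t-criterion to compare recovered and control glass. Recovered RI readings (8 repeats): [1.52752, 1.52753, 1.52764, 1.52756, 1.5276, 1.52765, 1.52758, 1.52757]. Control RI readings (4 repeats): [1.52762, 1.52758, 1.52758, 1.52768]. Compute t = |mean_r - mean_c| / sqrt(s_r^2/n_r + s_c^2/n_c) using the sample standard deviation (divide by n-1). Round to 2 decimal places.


Welch's t-criterion for glass RI comparison:
Recovered mean = sum / n_r = 12.22065 / 8 = 1.5275813
Control mean = sum / n_c = 6.11046 / 4 = 1.527615
Recovered sample variance s_r^2 = 2.2125e-09
Control sample variance s_c^2 = 2.23333e-09
Welch SE (unpooled) = sqrt(s_r^2/n_r + s_c^2/n_c) = sqrt(2.76563e-10 + 5.58333e-10) = sqrt(8.34896e-10) = 2.88946e-05
|mean_r - mean_c| = 3.375e-05
t = 3.375e-05 / 2.88946e-05 = 1.17

1.17


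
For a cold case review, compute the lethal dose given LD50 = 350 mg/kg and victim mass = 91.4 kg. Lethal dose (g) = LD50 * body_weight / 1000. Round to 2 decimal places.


Lethal dose calculation:
Lethal dose = LD50 * body_weight / 1000
= 350 * 91.4 / 1000
= 31990 / 1000
= 31.99 g

31.99


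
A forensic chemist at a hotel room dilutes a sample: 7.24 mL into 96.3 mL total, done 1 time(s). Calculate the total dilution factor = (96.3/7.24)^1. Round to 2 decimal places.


Dilution factor calculation:
Single dilution = V_total / V_sample = 96.3 / 7.24 ≈ 13.301105
Number of dilutions = 1
Total DF = (96.3 / 7.24)^1 (full precision, rounded at the end) = 13.30

13.30


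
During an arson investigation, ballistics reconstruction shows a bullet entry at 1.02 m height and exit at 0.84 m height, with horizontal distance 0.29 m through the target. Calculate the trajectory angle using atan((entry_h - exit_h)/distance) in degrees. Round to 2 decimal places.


Bullet trajectory angle:
Height difference = 1.02 - 0.84 = 0.18 m
angle = atan(0.18 / 0.29)
angle = atan(0.62069)
angle = 31.83 degrees

31.83


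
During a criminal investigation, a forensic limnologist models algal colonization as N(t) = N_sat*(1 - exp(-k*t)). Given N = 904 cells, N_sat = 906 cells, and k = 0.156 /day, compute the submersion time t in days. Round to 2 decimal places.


PMSI from diatom colonization curve:
N / N_sat = 904 / 906 = 0.997792
1 - N/N_sat = 0.002208
ln(1 - N/N_sat) = -6.115668
t = -ln(1 - N/N_sat) / k = -(-6.115668) / 0.156 = 39.20 days

39.20


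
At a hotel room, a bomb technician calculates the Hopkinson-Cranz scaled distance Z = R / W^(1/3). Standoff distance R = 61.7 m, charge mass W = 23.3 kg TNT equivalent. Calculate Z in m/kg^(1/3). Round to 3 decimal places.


Scaled distance calculation:
W^(1/3) = 23.3^(1/3) = 2.856178
Z = R / W^(1/3) = 61.7 / 2.856178
Z = 21.602 m/kg^(1/3)

21.602


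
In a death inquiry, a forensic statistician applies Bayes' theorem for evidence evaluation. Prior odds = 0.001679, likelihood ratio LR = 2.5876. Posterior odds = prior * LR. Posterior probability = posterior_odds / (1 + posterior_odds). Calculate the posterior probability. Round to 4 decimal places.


Bayesian evidence evaluation:
Posterior odds = prior_odds * LR = 0.001679 * 2.5876 = 0.00434458
Posterior probability = posterior_odds / (1 + posterior_odds)
= 0.00434458 / (1 + 0.00434458)
= 0.00434458 / 1.00434458
= 0.0043

0.0043


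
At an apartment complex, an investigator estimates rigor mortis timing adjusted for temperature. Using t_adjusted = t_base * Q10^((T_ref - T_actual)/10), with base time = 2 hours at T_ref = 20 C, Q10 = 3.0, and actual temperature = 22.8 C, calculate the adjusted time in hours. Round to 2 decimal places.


Rigor mortis time adjustment:
Exponent = (T_ref - T_actual) / 10 = (20 - 22.8) / 10 = -0.28
Q10 factor = 3.0^-0.28 = 0.7352
t_adjusted = 2 * 0.7352 = 1.47 hours

1.47


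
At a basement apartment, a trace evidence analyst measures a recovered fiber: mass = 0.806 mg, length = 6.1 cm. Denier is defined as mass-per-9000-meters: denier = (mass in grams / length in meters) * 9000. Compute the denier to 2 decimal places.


Denier calculation:
Mass in grams = 0.806 mg / 1000 = 0.000806 g
Length in meters = 6.1 cm / 100 = 0.061 m
Linear density = mass / length = 0.000806 / 0.061 = 0.01321311 g/m
Denier = (g/m) * 9000 = 0.01321311 * 9000 = 118.92

118.92


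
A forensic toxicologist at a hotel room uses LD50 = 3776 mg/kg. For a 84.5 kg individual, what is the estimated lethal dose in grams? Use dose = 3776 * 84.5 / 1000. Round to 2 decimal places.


Lethal dose calculation:
Lethal dose = LD50 * body_weight / 1000
= 3776 * 84.5 / 1000
= 319072 / 1000
= 319.07 g

319.07


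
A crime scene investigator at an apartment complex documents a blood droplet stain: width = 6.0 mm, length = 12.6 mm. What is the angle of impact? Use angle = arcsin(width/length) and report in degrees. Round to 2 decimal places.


Blood spatter impact angle calculation:
width / length = 6.0 / 12.6 = 0.47619
angle = arcsin(0.47619)
angle = 28.44 degrees

28.44


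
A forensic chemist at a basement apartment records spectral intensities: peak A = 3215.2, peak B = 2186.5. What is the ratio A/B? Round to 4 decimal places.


Spectral peak ratio:
Peak A = 3215.2 counts
Peak B = 2186.5 counts
Ratio = 3215.2 / 2186.5 = 1.4705

1.4705


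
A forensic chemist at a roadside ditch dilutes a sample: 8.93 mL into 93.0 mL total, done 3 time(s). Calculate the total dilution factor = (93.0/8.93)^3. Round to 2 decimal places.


Dilution factor calculation:
Single dilution = V_total / V_sample = 93.0 / 8.93 ≈ 10.414334
Number of dilutions = 3
Total DF = (93.0 / 8.93)^3 (full precision, rounded at the end) = 1129.52

1129.52


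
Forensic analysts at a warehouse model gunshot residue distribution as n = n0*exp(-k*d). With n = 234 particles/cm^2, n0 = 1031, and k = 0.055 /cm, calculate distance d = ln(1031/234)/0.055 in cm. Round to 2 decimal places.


GSR distance calculation:
n0/n = 1031 / 234 = 4.405983
ln(n0/n) = 1.482963
d = 1.482963 / 0.055 = 26.96 cm

26.96


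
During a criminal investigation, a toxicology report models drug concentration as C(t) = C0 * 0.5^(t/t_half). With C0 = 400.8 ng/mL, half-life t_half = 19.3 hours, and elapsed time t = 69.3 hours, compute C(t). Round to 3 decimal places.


Drug concentration decay:
Number of half-lives = t / t_half = 69.3 / 19.3 = 3.590674
Decay factor = 0.5^3.590674 = 0.08300408
C(t) = 400.8 * 0.08300408 = 33.268 ng/mL

33.268


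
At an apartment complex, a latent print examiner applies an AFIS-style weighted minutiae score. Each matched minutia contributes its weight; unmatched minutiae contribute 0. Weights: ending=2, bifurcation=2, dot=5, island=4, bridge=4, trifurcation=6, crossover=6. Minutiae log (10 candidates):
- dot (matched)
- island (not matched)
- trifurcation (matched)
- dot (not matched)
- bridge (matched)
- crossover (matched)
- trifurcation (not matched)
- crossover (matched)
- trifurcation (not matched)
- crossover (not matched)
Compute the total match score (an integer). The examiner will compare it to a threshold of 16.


Weighted minutiae match score:
  dot: matched, +5 (running total 5)
  island: not matched, +0
  trifurcation: matched, +6 (running total 11)
  dot: not matched, +0
  bridge: matched, +4 (running total 15)
  crossover: matched, +6 (running total 21)
  trifurcation: not matched, +0
  crossover: matched, +6 (running total 27)
  trifurcation: not matched, +0
  crossover: not matched, +0
Total score = 27
Threshold = 16; verdict = identification

27


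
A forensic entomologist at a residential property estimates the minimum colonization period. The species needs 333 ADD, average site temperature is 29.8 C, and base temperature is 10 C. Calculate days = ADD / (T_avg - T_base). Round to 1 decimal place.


Insect development time:
Effective temperature = avg_temp - T_base = 29.8 - 10 = 19.8 C
Days = ADD / effective_temp = 333 / 19.8 = 16.8 days

16.8


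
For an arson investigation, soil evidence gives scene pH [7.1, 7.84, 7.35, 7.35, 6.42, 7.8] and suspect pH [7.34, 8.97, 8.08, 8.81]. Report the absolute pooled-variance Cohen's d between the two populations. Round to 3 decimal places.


Pooled-variance Cohen's d for soil pH comparison:
Scene mean = 43.86 / 6 = 7.31
Suspect mean = 33.2 / 4 = 8.3
Scene sample variance s_s^2 = 0.27208
Suspect sample variance s_c^2 = 0.559667
Pooled variance = ((n_s-1)*s_s^2 + (n_c-1)*s_c^2) / (n_s + n_c - 2) = 0.379925
Pooled SD = sqrt(0.379925) = 0.616381
Mean difference = -0.99
|d| = |-0.99| / 0.616381 = 1.606

1.606


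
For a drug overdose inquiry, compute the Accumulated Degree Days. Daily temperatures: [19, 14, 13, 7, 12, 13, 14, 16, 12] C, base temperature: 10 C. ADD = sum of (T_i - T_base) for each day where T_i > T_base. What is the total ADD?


Computing ADD day by day:
Day 1: max(0, 19 - 10) = 9
Day 2: max(0, 14 - 10) = 4
Day 3: max(0, 13 - 10) = 3
Day 4: max(0, 7 - 10) = 0
Day 5: max(0, 12 - 10) = 2
Day 6: max(0, 13 - 10) = 3
Day 7: max(0, 14 - 10) = 4
Day 8: max(0, 16 - 10) = 6
Day 9: max(0, 12 - 10) = 2
Total ADD = 33

33


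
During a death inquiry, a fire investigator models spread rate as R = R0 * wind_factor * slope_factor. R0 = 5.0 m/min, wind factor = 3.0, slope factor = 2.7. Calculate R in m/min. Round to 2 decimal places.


Fire spread rate calculation:
R = R0 * wind_factor * slope_factor
= 5.0 * 3.0 * 2.7
= 15 * 2.7
= 40.50 m/min

40.50


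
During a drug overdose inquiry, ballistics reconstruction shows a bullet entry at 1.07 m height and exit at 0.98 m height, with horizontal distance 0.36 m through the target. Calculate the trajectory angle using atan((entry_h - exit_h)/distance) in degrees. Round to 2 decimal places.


Bullet trajectory angle:
Height difference = 1.07 - 0.98 = 0.09 m
angle = atan(0.09 / 0.36)
angle = atan(0.25)
angle = 14.04 degrees

14.04


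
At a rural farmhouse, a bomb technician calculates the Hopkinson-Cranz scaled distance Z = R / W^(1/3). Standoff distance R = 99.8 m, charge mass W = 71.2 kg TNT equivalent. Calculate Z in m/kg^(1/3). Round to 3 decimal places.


Scaled distance calculation:
W^(1/3) = 71.2^(1/3) = 4.144702
Z = R / W^(1/3) = 99.8 / 4.144702
Z = 24.079 m/kg^(1/3)

24.079


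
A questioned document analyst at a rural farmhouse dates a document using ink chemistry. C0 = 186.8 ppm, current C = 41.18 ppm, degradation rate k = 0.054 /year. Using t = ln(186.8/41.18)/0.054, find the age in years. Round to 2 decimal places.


Document age estimation:
C0/C = 186.8 / 41.18 = 4.536183
ln(C0/C) = 1.512086
t = 1.512086 / 0.054 = 28.00 years

28.00


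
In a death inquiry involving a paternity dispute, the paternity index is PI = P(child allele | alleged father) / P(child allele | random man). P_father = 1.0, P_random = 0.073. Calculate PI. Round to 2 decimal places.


Paternity Index calculation:
PI = P(allele|father) / P(allele|random)
PI = 1.0 / 0.073
PI = 13.70

13.70


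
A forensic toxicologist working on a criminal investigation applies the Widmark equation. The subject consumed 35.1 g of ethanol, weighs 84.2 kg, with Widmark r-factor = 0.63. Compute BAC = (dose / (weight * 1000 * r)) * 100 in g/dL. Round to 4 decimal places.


Applying the Widmark formula:
BAC = (dose_g / (body_wt * 1000 * r)) * 100
Denominator = 84.2 * 1000 * 0.63 = 53046
BAC = (35.1 / 53046) * 100
BAC = 0.0662 g/dL

0.0662


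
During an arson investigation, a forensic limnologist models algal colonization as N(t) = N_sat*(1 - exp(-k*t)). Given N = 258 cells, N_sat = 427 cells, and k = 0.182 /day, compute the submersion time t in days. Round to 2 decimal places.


PMSI from diatom colonization curve:
N / N_sat = 258 / 427 = 0.604215
1 - N/N_sat = 0.395785
ln(1 - N/N_sat) = -0.926884
t = -ln(1 - N/N_sat) / k = -(-0.926884) / 0.182 = 5.09 days

5.09


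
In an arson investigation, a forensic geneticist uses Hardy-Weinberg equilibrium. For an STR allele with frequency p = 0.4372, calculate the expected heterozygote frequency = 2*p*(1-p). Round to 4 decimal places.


Hardy-Weinberg heterozygote frequency:
q = 1 - p = 1 - 0.4372 = 0.5628
2pq = 2 * 0.4372 * 0.5628 = 0.4921

0.4921


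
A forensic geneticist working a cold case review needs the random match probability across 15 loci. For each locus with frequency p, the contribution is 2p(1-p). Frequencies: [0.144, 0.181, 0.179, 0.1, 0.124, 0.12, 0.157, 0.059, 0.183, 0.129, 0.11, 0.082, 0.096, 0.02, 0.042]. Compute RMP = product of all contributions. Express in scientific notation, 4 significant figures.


Computing RMP for 15 loci:
Locus 1: 2 * 0.144 * 0.856 = 0.246528
Locus 2: 2 * 0.181 * 0.819 = 0.296478
Locus 3: 2 * 0.179 * 0.821 = 0.293918
Locus 4: 2 * 0.1 * 0.9 = 0.18
Locus 5: 2 * 0.124 * 0.876 = 0.217248
Locus 6: 2 * 0.12 * 0.88 = 0.2112
Locus 7: 2 * 0.157 * 0.843 = 0.264702
Locus 8: 2 * 0.059 * 0.941 = 0.111038
Locus 9: 2 * 0.183 * 0.817 = 0.299022
Locus 10: 2 * 0.129 * 0.871 = 0.224718
Locus 11: 2 * 0.11 * 0.89 = 0.1958
Locus 12: 2 * 0.082 * 0.918 = 0.150552
Locus 13: 2 * 0.096 * 0.904 = 0.173568
Locus 14: 2 * 0.02 * 0.98 = 0.0392
Locus 15: 2 * 0.042 * 0.958 = 0.080472
RMP = 5.656e-12

5.656e-12


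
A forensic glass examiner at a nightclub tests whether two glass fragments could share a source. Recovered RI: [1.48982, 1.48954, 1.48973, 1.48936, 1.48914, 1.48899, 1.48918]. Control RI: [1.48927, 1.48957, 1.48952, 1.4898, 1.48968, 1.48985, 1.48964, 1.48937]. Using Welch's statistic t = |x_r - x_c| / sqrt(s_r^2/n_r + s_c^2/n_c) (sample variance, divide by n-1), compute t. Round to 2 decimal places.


Welch's t-criterion for glass RI comparison:
Recovered mean = sum / n_r = 10.42576 / 7 = 1.4893943
Control mean = sum / n_c = 11.9167 / 8 = 1.4895875
Recovered sample variance s_r^2 = 9.83952e-08
Control sample variance s_c^2 = 3.97643e-08
Welch SE (unpooled) = sqrt(s_r^2/n_r + s_c^2/n_c) = sqrt(1.40565e-08 + 4.97054e-09) = sqrt(1.9027e-08) = 0.000137938
|mean_r - mean_c| = 0.000193214
t = 0.000193214 / 0.000137938 = 1.40

1.40


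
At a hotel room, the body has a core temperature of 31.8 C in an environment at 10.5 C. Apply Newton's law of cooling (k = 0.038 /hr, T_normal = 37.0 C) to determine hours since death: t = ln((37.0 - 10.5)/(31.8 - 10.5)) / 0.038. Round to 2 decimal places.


Using Newton's law of cooling:
t = ln((T_normal - T_ambient) / (T_body - T_ambient)) / k
T_normal - T_ambient = 26.5
T_body - T_ambient = 21.3
Ratio = 1.244131
ln(ratio) = 0.218437
t = 0.218437 / 0.038 = 5.75 hours

5.75


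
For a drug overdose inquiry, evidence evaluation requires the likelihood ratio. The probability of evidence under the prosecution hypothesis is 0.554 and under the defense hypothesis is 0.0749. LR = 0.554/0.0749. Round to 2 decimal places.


Likelihood ratio calculation:
LR = P(E|Hp) / P(E|Hd)
LR = 0.554 / 0.0749
LR = 7.40

7.40
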